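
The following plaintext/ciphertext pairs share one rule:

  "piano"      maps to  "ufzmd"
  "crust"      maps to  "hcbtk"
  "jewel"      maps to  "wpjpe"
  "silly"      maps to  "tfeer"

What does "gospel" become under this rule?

p(15)→u(20) and i(8)→f(5) fit y≡17x+25 (mod 26); the inverse of 17 mod 26 is 23. Treating letters as 0–25, the rule is x ↦ 17x + 25 (mod 26).
Applying it to gospel: g(6)→17·6+25≡23=x; o(14)→17·14+25≡3=d; s(18)→17·18+25≡19=t; p(15)→17·15+25≡20=u; e(4)→17·4+25≡15=p; l(11)→17·11+25≡4=e (all mod 26).

xdtupe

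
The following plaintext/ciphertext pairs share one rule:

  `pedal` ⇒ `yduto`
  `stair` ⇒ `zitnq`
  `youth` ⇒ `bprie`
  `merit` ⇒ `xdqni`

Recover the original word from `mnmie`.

fifth

p(15)→y(24) and e(4)→d(3) fit y≡9x+19 (mod 26); the inverse of 9 mod 26 is 3. This is an affine cipher: with a=0,…,z=25, each position x becomes (9x+19) mod 26.
Undoing it on mnmie: m(12)→3·(12−19)≡5=f; n(13)→3·(13−19)≡8=i; m(12)→3·(12−19)≡5=f; i(8)→3·(8−19)≡19=t; e(4)→3·(4−19)≡7=h (all mod 26).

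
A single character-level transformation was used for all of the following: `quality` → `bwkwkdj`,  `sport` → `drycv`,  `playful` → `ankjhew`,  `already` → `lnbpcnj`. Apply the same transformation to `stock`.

Shifts by position in quality: pos 0: q→b (+11), pos 1: u→w (+2), pos 2: a→k (+10), pos 3: l→w (+11), pos 4: i→k (+2), pos 5: t→d (+10) — repeating every 3. It's a Vigenère-style cipher with numeric key [11,2,10]: position i shifts by key[i mod 3].
Applying it to stock: s+11=d, t+2=v, o+10=y, c+11=n, k+2=m.

dvynm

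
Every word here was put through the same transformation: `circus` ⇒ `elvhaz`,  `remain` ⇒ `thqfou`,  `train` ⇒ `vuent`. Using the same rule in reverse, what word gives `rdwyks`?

pastel

In circus: c→e is +2, i→l is +3, r→v is +4, c→h is +5 — the shift increases by 1 each position. Letter i (0-indexed) is shifted by i+2, so successive shifts are 2, 3, 4, ….
Undoing it on rdwyks: r−2=p, d−3=a, w−4=s, y−5=t, k−6=e, s−7=l.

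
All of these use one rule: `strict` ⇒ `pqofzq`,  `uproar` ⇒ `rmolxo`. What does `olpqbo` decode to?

roster

This is a Caesar cipher with shift 23.
Reversing it on olpqbo: o−23=r, l−23=o, p−23=s, q−23=t, b−23=e, o−23=r.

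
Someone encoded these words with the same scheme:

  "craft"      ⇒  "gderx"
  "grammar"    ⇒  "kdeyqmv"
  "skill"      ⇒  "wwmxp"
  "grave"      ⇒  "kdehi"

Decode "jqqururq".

Shifts by position in craft: pos 0: c→g (+4), pos 1: r→d (+12), pos 2: a→e (+4), pos 3: f→r (+12) — repeating every 2. A repeating key of period 2 is used — shifts +4, +12 over and over.
Reversing it on jqqururq: j−4=f, q−12=e, q−4=m, u−12=i, r−4=n, u−12=i, r−4=n, q−12=e.

feminine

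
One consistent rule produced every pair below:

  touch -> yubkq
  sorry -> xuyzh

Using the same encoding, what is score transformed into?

xivzn

Letter i (0-indexed) is shifted by i+5, so successive shifts are 5, 6, 7, ….
On score: s+5=x, c+6=i, o+7=v, r+8=z, e+9=n.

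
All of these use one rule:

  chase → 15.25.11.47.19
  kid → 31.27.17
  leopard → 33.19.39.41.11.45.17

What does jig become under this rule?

29.27.23

c(#3)→15 and h(#8)→25: differences scale by 2, so n = 2·pos + 9. The formula is n = 2×(alphabet index, a=1) + 9.
For jig: j=10→29, i=9→27, g=7→23.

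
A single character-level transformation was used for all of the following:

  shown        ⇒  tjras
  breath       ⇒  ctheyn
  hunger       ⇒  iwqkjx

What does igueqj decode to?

Each letter shifts forward by (position + 1), i.e. 1, 2, 3, … — the shift grows by one for each successive letter.
Undoing it on igueqj: i−1=h, g−2=e, u−3=r, e−4=a, q−5=l, j−6=d.

herald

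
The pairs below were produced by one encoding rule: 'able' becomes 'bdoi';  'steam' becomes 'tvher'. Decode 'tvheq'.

In able: a→b is +1, b→d is +2, l→o is +3, e→i is +4 — the shift increases by 1 each position. The shift increases by 1 at each position, starting from +1: 1, 2, 3, ….
Reversing it on tvheq: t−1=s, v−2=t, h−3=e, e−4=a, q−5=l.

steal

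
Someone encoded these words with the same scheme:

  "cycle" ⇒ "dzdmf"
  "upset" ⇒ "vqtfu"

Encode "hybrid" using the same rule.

izcsje

Compare letters: c→d is +1, y→z is +1, c→d is +1 — a constant shift. It's a constant shift of +1 (ROT1).
On hybrid: h+1=i, y+1=z, b+1=c, r+1=s, i+1=j, d+1=e.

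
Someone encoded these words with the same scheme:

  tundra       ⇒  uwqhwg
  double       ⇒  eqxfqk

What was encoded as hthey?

great

The shift increases by 1 at each position, starting from +1: 1, 2, 3, ….
Decoding hthey: h−1=g, t−2=r, h−3=e, e−4=a, y−5=t.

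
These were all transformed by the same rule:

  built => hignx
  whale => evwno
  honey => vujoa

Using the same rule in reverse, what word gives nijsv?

lunch

b(1)→h(7) and u(20)→i(8) fit y≡11x+22 (mod 26); the inverse of 11 mod 26 is 19. Each letter's alphabet position (a=0..z=25) is mapped through 11·x+22 mod 26 — an affine cipher.
Undoing it on nijsv: n(13)→19·(13−22)≡11=l; i(8)→19·(8−22)≡20=u; j(9)→19·(9−22)≡13=n; s(18)→19·(18−22)≡2=c; v(21)→19·(21−22)≡7=h (all mod 26).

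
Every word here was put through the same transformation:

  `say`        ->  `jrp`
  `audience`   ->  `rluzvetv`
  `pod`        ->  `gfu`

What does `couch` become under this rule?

tflty

Compare letters: s→j is +17, a→r is +17, y→p is +17 — a constant shift. Each letter is shifted forward by 17 in the alphabet (a Caesar shift of +17).
Applying it to couch: c+17=t, o+17=f, u+17=l, c+17=t, h+17=y.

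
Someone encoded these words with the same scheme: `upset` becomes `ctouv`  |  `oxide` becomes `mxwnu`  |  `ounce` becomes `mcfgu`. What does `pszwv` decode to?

habit

u(20)→c(2) and p(15)→t(19) fit y≡7x+18 (mod 26); the inverse of 7 mod 26 is 15. This is an affine cipher: with a=0,…,z=25, each position x becomes (7x+18) mod 26.
Reversing it on pszwv: p(15)→15·(15−18)≡7=h; s(18)→15·(18−18)≡0=a; z(25)→15·(25−18)≡1=b; w(22)→15·(22−18)≡8=i; v(21)→15·(21−18)≡19=t (all mod 26).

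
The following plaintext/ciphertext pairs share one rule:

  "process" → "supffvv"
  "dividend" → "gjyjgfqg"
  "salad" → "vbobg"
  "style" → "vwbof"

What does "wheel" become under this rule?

The shift depends on letter class: consonant p→s is +3, but vowel o→p is +1. Vowels shift forward by 1 and consonants shift forward by 3.
On wheel: w(cons)+3=z, h(cons)+3=k, e(vowel)+1=f, e(vowel)+1=f, l(cons)+3=o.

zkffo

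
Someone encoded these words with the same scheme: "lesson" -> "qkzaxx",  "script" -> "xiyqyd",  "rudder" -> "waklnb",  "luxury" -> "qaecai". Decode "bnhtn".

whale

The shift increases by 1 at each position, starting from +5: 5, 6, 7, ….
Undoing it on bnhtn: b−5=w, n−6=h, h−7=a, t−8=l, n−9=e.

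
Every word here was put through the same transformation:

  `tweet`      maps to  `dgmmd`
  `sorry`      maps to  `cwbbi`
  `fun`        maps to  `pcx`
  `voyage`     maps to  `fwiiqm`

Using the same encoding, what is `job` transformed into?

Vowels shift forward by 8 and consonants shift forward by 10.
Applying it to job: j(cons)+10=t, o(vowel)+8=w, b(cons)+10=l.

twl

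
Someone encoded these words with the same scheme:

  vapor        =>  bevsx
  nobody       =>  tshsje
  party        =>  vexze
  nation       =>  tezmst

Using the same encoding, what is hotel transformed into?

Two shifts are in play — +4 for a/e/i/o/u, +6 for every other letter.
For hotel: h(cons)+6=n, o(vowel)+4=s, t(cons)+6=z, e(vowel)+4=i, l(cons)+6=r.

nszir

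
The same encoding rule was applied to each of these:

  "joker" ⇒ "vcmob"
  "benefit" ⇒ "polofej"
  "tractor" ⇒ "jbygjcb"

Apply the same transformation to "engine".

j(9)→v(21) and o(14)→c(2) fit y≡17x+24 (mod 26); the inverse of 17 mod 26 is 23. Each letter's alphabet position (a=0..z=25) is mapped through 17·x+24 mod 26 — an affine cipher.
Applying it to engine: e(4)→17·4+24≡14=o; n(13)→17·13+24≡11=l; g(6)→17·6+24≡22=w; i(8)→17·8+24≡4=e; n(13)→17·13+24≡11=l; e(4)→17·4+24≡14=o (all mod 26).

olwelo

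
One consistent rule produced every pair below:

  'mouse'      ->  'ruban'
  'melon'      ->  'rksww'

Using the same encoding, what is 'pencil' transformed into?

ukukrv

In mouse: m→r is +5, o→u is +6, u→b is +7, s→a is +8 — the shift increases by 1 each position. Letter i (0-indexed) is shifted by i+5, so successive shifts are 5, 6, 7, ….
On pencil: p+5=u, e+6=k, n+7=u, c+8=k, i+9=r, l+10=v.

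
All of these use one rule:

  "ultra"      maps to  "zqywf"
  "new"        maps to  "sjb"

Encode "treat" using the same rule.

This is a Caesar cipher with shift 5.
For treat: t+5=y, r+5=w, e+5=j, a+5=f, t+5=y.

ywjfy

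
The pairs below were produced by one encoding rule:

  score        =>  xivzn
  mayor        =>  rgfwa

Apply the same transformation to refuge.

wkmcpo

In score: s→x is +5, c→i is +6, o→v is +7, r→z is +8 — the shift increases by 1 each position. Letter i (0-indexed) is shifted by i+5, so successive shifts are 5, 6, 7, ….
On refuge: r+5=w, e+6=k, f+7=m, u+8=c, g+9=p, e+10=o.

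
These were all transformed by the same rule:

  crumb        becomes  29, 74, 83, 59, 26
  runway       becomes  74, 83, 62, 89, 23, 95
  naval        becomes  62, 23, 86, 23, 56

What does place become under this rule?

c(#3)→29 and r(#18)→74: differences scale by 3, so n = 3·pos + 20. With a=1..z=26, the number is 3·pos + 20.
On place: p=16→68, l=12→56, a=1→23, c=3→29, e=5→35.

68, 56, 23, 29, 35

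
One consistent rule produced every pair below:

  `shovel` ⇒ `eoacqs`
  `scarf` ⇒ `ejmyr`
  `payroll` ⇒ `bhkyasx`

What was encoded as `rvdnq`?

forge

It's a Vigenère-style cipher with numeric key [12,7]: position i shifts by key[i mod 2].
Decoding rvdnq: r−12=f, v−7=o, d−12=r, n−7=g, q−12=e.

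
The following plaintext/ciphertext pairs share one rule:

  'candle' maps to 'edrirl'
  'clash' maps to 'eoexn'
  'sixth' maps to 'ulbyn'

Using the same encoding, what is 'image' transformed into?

kpelk

In candle: c→e is +2, a→d is +3, n→r is +4, d→i is +5 — the shift increases by 1 each position. Each letter shifts forward by (position + 2), i.e. 2, 3, 4, … — the shift grows by one for each successive letter.
Applying it to image: i+2=k, m+3=p, a+4=e, g+5=l, e+6=k.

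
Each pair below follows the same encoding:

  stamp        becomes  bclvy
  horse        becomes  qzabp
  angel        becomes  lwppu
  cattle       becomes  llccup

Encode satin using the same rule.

The shift depends on letter class: consonant s→b is +9, but vowel a→l is +11. The rule splits by letter class: vowels +11, consonants +9.
For satin: s(cons)+9=b, a(vowel)+11=l, t(cons)+9=c, i(vowel)+11=t, n(cons)+9=w.

blctw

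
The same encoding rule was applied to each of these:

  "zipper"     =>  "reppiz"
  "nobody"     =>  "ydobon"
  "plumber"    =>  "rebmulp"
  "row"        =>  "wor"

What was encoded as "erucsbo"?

The output letters match the input read backwards: zipper reversed is reppiz. It's just the letters in reverse order.
Decoding erucsbo: then reverse → obscure.

obscure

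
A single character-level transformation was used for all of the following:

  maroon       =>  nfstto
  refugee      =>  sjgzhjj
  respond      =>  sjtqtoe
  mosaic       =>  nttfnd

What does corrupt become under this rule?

dtsszqu

The shift depends on letter class: consonant m→n is +1, but vowel a→f is +5. Two shifts are in play — +5 for a/e/i/o/u, +1 for every other letter.
Applying it to corrupt: c(cons)+1=d, o(vowel)+5=t, r(cons)+1=s, r(cons)+1=s, u(vowel)+5=z, p(cons)+1=q, t(cons)+1=u.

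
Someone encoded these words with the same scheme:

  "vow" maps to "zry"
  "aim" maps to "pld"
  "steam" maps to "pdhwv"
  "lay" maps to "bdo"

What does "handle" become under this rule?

Read the word backwards and shift each letter +3.
Applying it to handle: reverse → eldnah; then shift: e+3=h, l+3=o, d+3=g, n+3=q, a+3=d, h+3=k.

hogqdk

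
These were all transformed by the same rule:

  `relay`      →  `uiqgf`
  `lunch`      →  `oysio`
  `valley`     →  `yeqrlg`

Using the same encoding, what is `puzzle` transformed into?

syefsm

In relay: r→u is +3, e→i is +4, l→q is +5, a→g is +6 — the shift increases by 1 each position. Each letter shifts forward by (position + 3), i.e. 3, 4, 5, … — the shift grows by one for each successive letter.
On puzzle: p+3=s, u+4=y, z+5=e, z+6=f, l+7=s, e+8=m.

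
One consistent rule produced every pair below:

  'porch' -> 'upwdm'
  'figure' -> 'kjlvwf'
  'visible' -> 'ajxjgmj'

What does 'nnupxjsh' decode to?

Shifts by position in porch: pos 0: p→u (+5), pos 1: o→p (+1), pos 2: r→w (+5), pos 3: c→d (+1) — repeating every 2. The shifts repeat in a cycle of length 2: positions 0,1,… shift by +5, +1, then the pattern repeats.
Reversing it on nnupxjsh: n−5=i, n−1=m, u−5=p, p−1=o, x−5=s, j−1=i, s−5=n, h−1=g.

imposing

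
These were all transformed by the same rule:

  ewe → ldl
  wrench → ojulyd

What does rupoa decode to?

The output letters match the input read backwards, each shifted +7: ewe reversed is ewe. Two steps: reverse the string, then apply a Caesar shift of +7.
Reversing it on rupoa: shift back: r−7=k, u−7=n, p−7=i, o−7=h, a−7=t → kniht; then reverse → think.

think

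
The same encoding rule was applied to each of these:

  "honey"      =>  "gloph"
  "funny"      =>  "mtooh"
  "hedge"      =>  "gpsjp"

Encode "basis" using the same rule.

ybzdz

h(7)→g(6) and o(14)→l(11) fit y≡23x+1 (mod 26); the inverse of 23 mod 26 is 17. This is an affine cipher: with a=0,…,z=25, each position x becomes (23x+1) mod 26.
For basis: b(1)→23·1+1≡24=y; a(0)→23·0+1≡1=b; s(18)→23·18+1≡25=z; i(8)→23·8+1≡3=d; s(18)→23·18+1≡25=z (all mod 26).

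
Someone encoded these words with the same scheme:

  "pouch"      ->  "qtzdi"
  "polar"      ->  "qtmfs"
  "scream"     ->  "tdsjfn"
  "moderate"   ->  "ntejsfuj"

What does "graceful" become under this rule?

Two shifts are in play — +5 for a/e/i/o/u, +1 for every other letter.
Applying it to graceful: g(cons)+1=h, r(cons)+1=s, a(vowel)+5=f, c(cons)+1=d, e(vowel)+5=j, f(cons)+1=g, u(vowel)+5=z, l(cons)+1=m.

hsfdjgzm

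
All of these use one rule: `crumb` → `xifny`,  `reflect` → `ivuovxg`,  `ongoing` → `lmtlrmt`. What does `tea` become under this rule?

gvz

Each pair mirrors across the alphabet (c↔x, r↔i, u↔f): positions sum to 25. Letters are reflected about the middle of the alphabet (position → 25−position): Atbash.
Applying it to tea: t↔g, e↔v, a↔z.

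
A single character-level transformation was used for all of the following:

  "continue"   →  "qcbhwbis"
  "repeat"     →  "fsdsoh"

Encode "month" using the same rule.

acbhv

Compare letters: c→q is +14, o→c is +14, n→b is +14 — a constant shift. It's a constant shift of +14 (ROT14).
Applying it to month: m+14=a, o+14=c, n+14=b, t+14=h, h+14=v.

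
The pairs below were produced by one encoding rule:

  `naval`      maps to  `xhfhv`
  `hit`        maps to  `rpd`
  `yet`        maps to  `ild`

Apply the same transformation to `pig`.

The shift depends on letter class: consonant n→x is +10, but vowel a→h is +7. The rule splits by letter class: vowels +7, consonants +10.
Applying it to pig: p(cons)+10=z, i(vowel)+7=p, g(cons)+10=q.

zpq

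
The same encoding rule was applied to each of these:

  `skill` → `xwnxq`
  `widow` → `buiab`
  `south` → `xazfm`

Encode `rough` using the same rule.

The shifts repeat in a cycle of length 2: positions 0,1,… shift by +5, +12, then the pattern repeats.
On rough: r+5=w, o+12=a, u+5=z, g+12=s, h+5=m.

wazsm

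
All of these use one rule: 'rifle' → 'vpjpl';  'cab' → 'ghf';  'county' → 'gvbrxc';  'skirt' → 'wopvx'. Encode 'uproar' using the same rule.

btvvhv

The shift depends on letter class: consonant r→v is +4, but vowel i→p is +7. The rule splits by letter class: vowels +7, consonants +4.
For uproar: u(vowel)+7=b, p(cons)+4=t, r(cons)+4=v, o(vowel)+7=v, a(vowel)+7=h, r(cons)+4=v.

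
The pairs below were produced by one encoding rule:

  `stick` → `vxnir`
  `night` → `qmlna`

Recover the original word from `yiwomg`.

Letter i (0-indexed) is shifted by i+3, so successive shifts are 3, 4, 5, ….
Reversing it on yiwomg: y−3=v, i−4=e, w−5=r, o−6=i, m−7=f, g−8=y.

verify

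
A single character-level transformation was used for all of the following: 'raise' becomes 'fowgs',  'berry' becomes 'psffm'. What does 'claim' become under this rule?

qzowa

Compare letters: r→f is +14, a→o is +14, i→w is +14 — a constant shift. This is a Caesar cipher with shift 14.
On claim: c+14=q, l+14=z, a+14=o, i+14=w, m+14=a.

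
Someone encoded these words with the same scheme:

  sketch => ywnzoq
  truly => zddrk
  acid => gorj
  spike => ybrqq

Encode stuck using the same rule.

yfdiw

Shifts by position in sketch: pos 0: s→y (+6), pos 1: k→w (+12), pos 2: e→n (+9), pos 3: t→z (+6), pos 4: c→o (+12), pos 5: h→q (+9) — repeating every 3. The shifts repeat in a cycle of length 3: positions 0,1,… shift by +6, +12, +9, then the pattern repeats.
Applying it to stuck: s+6=y, t+12=f, u+9=d, c+6=i, k+12=w.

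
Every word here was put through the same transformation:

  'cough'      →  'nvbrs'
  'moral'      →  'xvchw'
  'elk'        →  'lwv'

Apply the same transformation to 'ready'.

The shift depends on letter class: consonant c→n is +11, but vowel o→v is +7. Two shifts are in play — +7 for a/e/i/o/u, +11 for every other letter.
Applying it to ready: r(cons)+11=c, e(vowel)+7=l, a(vowel)+7=h, d(cons)+11=o, y(cons)+11=j.

clhoj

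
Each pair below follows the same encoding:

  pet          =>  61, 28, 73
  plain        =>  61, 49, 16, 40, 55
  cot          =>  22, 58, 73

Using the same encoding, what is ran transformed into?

Each letter becomes 3×(its alphabet position, a=1..z=26) + 13.
On ran: r=18→67, a=1→16, n=14→55.

67, 16, 55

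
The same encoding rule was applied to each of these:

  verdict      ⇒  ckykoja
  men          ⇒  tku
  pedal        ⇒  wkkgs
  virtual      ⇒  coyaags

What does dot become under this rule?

Two shifts are in play — +6 for a/e/i/o/u, +7 for every other letter.
Applying it to dot: d(cons)+7=k, o(vowel)+6=u, t(cons)+7=a.

kua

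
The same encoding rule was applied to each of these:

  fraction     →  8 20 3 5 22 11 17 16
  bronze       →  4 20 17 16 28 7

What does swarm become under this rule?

21 25 3 20 15

f is letter #6 and maps to 8: an offset of 2. Each letter is replaced by its alphabet position (a=1..z=26) + 2.
On swarm: s=19→21, w=23→25, a=1→3, r=18→20, m=13→15.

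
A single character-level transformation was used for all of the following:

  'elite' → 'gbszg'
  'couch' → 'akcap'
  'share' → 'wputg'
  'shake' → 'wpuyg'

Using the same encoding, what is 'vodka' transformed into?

fkdyu

e(4)→g(6) and l(11)→b(1) fit y≡3x+20 (mod 26); the inverse of 3 mod 26 is 9. Each letter's alphabet position (a=0..z=25) is mapped through 3·x+20 mod 26 — an affine cipher.
Applying it to vodka: v(21)→3·21+20≡5=f; o(14)→3·14+20≡10=k; d(3)→3·3+20≡3=d; k(10)→3·10+20≡24=y; a(0)→3·0+20≡20=u (all mod 26).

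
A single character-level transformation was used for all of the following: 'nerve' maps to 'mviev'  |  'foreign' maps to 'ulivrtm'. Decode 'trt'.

gig

Each pair mirrors across the alphabet (n↔m, e↔v, r↔i): positions sum to 25. Each letter is replaced by its mirror in the alphabet: a↔z, b↔y, c↔x, and so on (the Atbash cipher).
Undoing it on trt: t↔g, r↔i, t↔g.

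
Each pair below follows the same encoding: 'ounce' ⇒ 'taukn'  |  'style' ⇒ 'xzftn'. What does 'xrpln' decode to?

slide

In ounce: o→t is +5, u→a is +6, n→u is +7, c→k is +8 — the shift increases by 1 each position. Each letter shifts forward by (position + 5), i.e. 5, 6, 7, … — the shift grows by one for each successive letter.
Decoding xrpln: x−5=s, r−6=l, p−7=i, l−8=d, n−9=e.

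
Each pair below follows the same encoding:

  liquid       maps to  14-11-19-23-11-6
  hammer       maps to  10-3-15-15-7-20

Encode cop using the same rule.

l is letter #12 and maps to 14: an offset of 2. The number is (letter's place in the alphabet, a=1) + 2.
Applying it to cop: c=3→5, o=15→17, p=16→18.

5-17-18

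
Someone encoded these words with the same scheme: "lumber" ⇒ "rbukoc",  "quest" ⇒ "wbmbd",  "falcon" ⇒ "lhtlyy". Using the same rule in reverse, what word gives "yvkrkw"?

social

Letter i (0-indexed) is shifted by i+6, so successive shifts are 6, 7, 8, ….
Undoing it on yvkrkw: y−6=s, v−7=o, k−8=c, r−9=i, k−10=a, w−11=l.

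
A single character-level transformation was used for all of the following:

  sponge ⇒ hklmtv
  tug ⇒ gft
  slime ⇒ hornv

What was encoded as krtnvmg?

Each pair mirrors across the alphabet (s↔h, p↔k, o↔l): positions sum to 25. Each letter is replaced by its mirror in the alphabet: a↔z, b↔y, c↔x, and so on (the Atbash cipher).
Reversing it on krtnvmg: k↔p, r↔i, t↔g, n↔m, v↔e, m↔n, g↔t.

pigment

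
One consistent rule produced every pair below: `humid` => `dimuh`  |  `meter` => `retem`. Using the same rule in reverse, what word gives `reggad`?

dagger

It's just the letters in reverse order.
Reversing it on reggad: then reverse → dagger.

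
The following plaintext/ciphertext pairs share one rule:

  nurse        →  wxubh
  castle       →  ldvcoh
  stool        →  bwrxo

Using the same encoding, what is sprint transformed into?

A repeating key of period 3 is used — shifts +9, +3, +3 over and over.
Applying it to sprint: s+9=b, p+3=s, r+3=u, i+9=r, n+3=q, t+3=w.

bsurqw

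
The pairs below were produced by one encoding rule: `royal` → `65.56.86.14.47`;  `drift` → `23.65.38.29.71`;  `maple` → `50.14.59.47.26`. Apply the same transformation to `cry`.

20.65.86

r(#18)→65 and o(#15)→56: differences scale by 3, so n = 3·pos + 11. With a=1..z=26, the number is 3·pos + 11.
For cry: c=3→20, r=18→65, y=25→86.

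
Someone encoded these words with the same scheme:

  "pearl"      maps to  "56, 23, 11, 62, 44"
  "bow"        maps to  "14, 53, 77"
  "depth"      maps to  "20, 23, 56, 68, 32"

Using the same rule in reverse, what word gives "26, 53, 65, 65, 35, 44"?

fossil

p(#16)→56 and e(#5)→23: differences scale by 3, so n = 3·pos + 8. The formula is n = 3×(alphabet index, a=1) + 8.
Undoing it on 26, 53, 65, 65, 35, 44: 26→(26−8)÷3=6=f, 53→(53−8)÷3=15=o, 65→(65−8)÷3=19=s, 65→(65−8)÷3=19=s, 35→(35−8)÷3=9=i, 44→(44−8)÷3=12=l.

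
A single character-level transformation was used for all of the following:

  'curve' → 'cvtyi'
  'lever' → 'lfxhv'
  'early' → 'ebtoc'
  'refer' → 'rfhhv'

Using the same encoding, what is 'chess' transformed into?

cigvw

In curve: c→c is +0, u→v is +1, r→t is +2, v→y is +3 — the shift increases by 1 each position. Each letter shifts forward by its position index (0, 1, 2, …) — the shift grows by one for each successive letter.
On chess: c+0=c, h+1=i, e+2=g, s+3=v, s+4=w.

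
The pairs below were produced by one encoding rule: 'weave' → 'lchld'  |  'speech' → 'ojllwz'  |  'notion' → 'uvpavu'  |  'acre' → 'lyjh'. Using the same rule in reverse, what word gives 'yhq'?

The output letters match the input read backwards, each shifted +7: weave reversed is evaew. Read the word backwards and shift each letter +7.
Decoding yhq: shift back: y−7=r, h−7=a, q−7=j → raj; then reverse → jar.

jar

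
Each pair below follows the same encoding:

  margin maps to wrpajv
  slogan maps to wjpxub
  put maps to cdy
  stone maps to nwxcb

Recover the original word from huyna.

Read the word backwards and shift each letter +9.
Undoing it on huyna: shift back: h−9=y, u−9=l, y−9=p, n−9=e, a−9=r → ylper; then reverse → reply.

reply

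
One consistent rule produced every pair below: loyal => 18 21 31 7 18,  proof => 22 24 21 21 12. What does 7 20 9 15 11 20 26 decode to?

ancient

l is letter #12 and maps to 18: an offset of 6. Letters become their 1-based position plus 6 (so a→7, b→8, …).
Reversing it on 7 20 9 15 11 20 26: 7→(7−6)÷1=1=a, 20→(20−6)÷1=14=n, 9→(9−6)÷1=3=c, 15→(15−6)÷1=9=i, 11→(11−6)÷1=5=e, 20→(20−6)÷1=14=n, 26→(26−6)÷1=20=t.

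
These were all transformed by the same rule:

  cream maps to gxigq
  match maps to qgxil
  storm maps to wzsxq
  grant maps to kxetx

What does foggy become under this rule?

jukmc

Shifts by position in cream: pos 0: c→g (+4), pos 1: r→x (+6), pos 2: e→i (+4), pos 3: a→g (+6) — repeating every 2. It's a Vigenère-style cipher with numeric key [4,6]: position i shifts by key[i mod 2].
On foggy: f+4=j, o+6=u, g+4=k, g+6=m, y+4=c.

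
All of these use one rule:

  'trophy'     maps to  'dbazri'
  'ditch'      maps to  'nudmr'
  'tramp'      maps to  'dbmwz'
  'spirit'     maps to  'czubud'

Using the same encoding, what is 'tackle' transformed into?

The shift depends on letter class: consonant t→d is +10, but vowel o→a is +12. The rule splits by letter class: vowels +12, consonants +10.
On tackle: t(cons)+10=d, a(vowel)+12=m, c(cons)+10=m, k(cons)+10=u, l(cons)+10=v, e(vowel)+12=q.

dmmuvq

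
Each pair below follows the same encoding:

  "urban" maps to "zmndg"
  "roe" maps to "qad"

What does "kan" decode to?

boy

Two steps: reverse the string, then apply a Caesar shift of +12.
Reversing it on kan: shift back: k−12=y, a−12=o, n−12=b → yob; then reverse → boy.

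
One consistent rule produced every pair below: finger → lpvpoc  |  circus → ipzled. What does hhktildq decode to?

backyard

In finger: f→l is +6, i→p is +7, n→v is +8, g→p is +9 — the shift increases by 1 each position. Letter i (0-indexed) is shifted by i+6, so successive shifts are 6, 7, 8, ….
Decoding hhktildq: h−6=b, h−7=a, k−8=c, t−9=k, i−10=y, l−11=a, d−12=r, q−13=d.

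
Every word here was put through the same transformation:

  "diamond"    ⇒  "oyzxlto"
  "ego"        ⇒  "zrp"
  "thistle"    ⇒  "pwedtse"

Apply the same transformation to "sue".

Read the word backwards and shift each letter +11.
On sue: reverse → eus; then shift: e+11=p, u+11=f, s+11=d.

pfd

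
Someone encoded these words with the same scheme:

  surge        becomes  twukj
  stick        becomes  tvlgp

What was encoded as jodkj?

image

In surge: s→t is +1, u→w is +2, r→u is +3, g→k is +4 — the shift increases by 1 each position. Letter i (0-indexed) is shifted by i+1, so successive shifts are 1, 2, 3, ….
Undoing it on jodkj: j−1=i, o−2=m, d−3=a, k−4=g, j−5=e.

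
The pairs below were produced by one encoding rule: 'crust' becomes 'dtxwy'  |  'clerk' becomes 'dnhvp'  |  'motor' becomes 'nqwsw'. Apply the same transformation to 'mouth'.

In crust: c→d is +1, r→t is +2, u→x is +3, s→w is +4 — the shift increases by 1 each position. Letter i (0-indexed) is shifted by i+1, so successive shifts are 1, 2, 3, ….
For mouth: m+1=n, o+2=q, u+3=x, t+4=x, h+5=m.

nqxxm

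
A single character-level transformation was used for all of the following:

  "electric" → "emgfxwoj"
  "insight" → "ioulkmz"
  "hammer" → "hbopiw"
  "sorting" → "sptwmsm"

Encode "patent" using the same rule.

pbvhry

Each letter shifts forward by its position index (0, 1, 2, …) — the shift grows by one for each successive letter.
Applying it to patent: p+0=p, a+1=b, t+2=v, e+3=h, n+4=r, t+5=y.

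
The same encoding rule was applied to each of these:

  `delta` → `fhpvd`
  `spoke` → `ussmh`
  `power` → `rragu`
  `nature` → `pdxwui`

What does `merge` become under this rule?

Shifts by position in delta: pos 0: d→f (+2), pos 1: e→h (+3), pos 2: l→p (+4), pos 3: t→v (+2), pos 4: a→d (+3) — repeating every 3. The shifts repeat in a cycle of length 3: positions 0,1,… shift by +2, +3, +4, then the pattern repeats.
For merge: m+2=o, e+3=h, r+4=v, g+2=i, e+3=h.

ohvih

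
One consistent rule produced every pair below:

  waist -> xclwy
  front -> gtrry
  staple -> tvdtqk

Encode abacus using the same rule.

In waist: w→x is +1, a→c is +2, i→l is +3, s→w is +4 — the shift increases by 1 each position. The shift increases by 1 at each position, starting from +1: 1, 2, 3, ….
Applying it to abacus: a+1=b, b+2=d, a+3=d, c+4=g, u+5=z, s+6=y.

bddgzy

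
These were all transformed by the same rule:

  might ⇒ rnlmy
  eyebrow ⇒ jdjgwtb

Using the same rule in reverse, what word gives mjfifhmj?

It's a constant shift of +5 (ROT5).
Undoing it on mjfifhmj: m−5=h, j−5=e, f−5=a, i−5=d, f−5=a, h−5=c, m−5=h, j−5=e.

headache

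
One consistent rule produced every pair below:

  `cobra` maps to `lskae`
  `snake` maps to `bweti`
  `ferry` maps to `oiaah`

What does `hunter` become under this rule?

The shift depends on letter class: consonant c→l is +9, but vowel o→s is +4. The rule splits by letter class: vowels +4, consonants +9.
For hunter: h(cons)+9=q, u(vowel)+4=y, n(cons)+9=w, t(cons)+9=c, e(vowel)+4=i, r(cons)+9=a.

qywcia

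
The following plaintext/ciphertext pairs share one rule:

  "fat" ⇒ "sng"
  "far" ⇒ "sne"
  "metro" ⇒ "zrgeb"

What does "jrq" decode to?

wed

It's a constant shift of +13 (ROT13).
Reversing it on jrq: j−13=w, r−13=e, q−13=d.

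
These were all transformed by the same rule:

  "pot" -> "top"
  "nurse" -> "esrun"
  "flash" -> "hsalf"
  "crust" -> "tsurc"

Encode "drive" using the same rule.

evird

It's just the letters in reverse order.
Applying it to drive: reverse → evird.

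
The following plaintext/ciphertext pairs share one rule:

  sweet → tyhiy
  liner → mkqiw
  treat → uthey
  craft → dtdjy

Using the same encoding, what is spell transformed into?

trhpq

The shift increases by 1 at each position, starting from +1: 1, 2, 3, ….
Applying it to spell: s+1=t, p+2=r, e+3=h, l+4=p, l+5=q.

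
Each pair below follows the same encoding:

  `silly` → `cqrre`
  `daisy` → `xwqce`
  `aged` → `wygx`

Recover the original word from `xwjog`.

This is an affine cipher: with a=0,…,z=25, each position x becomes (9x+22) mod 26.
Decoding xwjog: x(23)→3·(23−22)≡3=d; w(22)→3·(22−22)≡0=a; j(9)→3·(9−22)≡13=n; o(14)→3·(14−22)≡2=c; g(6)→3·(6−22)≡4=e (all mod 26).

dance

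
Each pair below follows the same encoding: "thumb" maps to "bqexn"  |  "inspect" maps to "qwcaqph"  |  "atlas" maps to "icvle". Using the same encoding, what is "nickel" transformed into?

In thumb: t→b is +8, h→q is +9, u→e is +10, m→x is +11 — the shift increases by 1 each position. The shift increases by 1 at each position, starting from +8: 8, 9, 10, ….
For nickel: n+8=v, i+9=r, c+10=m, k+11=v, e+12=q, l+13=y.

vrmvqy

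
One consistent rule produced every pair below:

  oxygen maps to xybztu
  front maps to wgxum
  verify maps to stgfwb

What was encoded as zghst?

grave

o(14)→x(23) and x(23)→y(24) fit y≡3x+7 (mod 26); the inverse of 3 mod 26 is 9. Treating letters as 0–25, the rule is x ↦ 3x + 7 (mod 26).
Reversing it on zghst: z(25)→9·(25−7)≡6=g; g(6)→9·(6−7)≡17=r; h(7)→9·(7−7)≡0=a; s(18)→9·(18−7)≡21=v; t(19)→9·(19−7)≡4=e (all mod 26).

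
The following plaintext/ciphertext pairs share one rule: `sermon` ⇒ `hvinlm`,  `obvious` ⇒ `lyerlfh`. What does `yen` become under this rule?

Each pair mirrors across the alphabet (s↔h, e↔v, r↔i): positions sum to 25. Each letter is replaced by its mirror in the alphabet: a↔z, b↔y, c↔x, and so on (the Atbash cipher).
On yen: y↔b, e↔v, n↔m.

bvm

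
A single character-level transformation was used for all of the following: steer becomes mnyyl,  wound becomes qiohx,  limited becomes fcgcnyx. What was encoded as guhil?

Compare letters: s→m is +20, t→n is +20, e→y is +20 — a constant shift. It's a constant shift of +20 (ROT20).
Decoding guhil: g−20=m, u−20=a, h−20=n, i−20=o, l−20=r.

manor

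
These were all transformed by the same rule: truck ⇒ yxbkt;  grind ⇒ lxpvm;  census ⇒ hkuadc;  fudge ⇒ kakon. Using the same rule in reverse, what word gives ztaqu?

until

In truck: t→y is +5, r→x is +6, u→b is +7, c→k is +8 — the shift increases by 1 each position. Letter i (0-indexed) is shifted by i+5, so successive shifts are 5, 6, 7, ….
Undoing it on ztaqu: z−5=u, t−6=n, a−7=t, q−8=i, u−9=l.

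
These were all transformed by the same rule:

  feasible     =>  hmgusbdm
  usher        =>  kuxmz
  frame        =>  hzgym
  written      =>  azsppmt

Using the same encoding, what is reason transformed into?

zmguot

Treating letters as 0–25, the rule is x ↦ 21x + 6 (mod 26).
Applying it to reason: r(17)→21·17+6≡25=z; e(4)→21·4+6≡12=m; a(0)→21·0+6≡6=g; s(18)→21·18+6≡20=u; o(14)→21·14+6≡14=o; n(13)→21·13+6≡19=t (all mod 26).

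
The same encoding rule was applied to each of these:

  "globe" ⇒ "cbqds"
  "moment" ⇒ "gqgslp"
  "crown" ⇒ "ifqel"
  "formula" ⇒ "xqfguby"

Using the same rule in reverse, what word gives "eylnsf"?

wander

Treating letters as 0–25, the rule is x ↦ 5x + 24 (mod 26).
Undoing it on eylnsf: e(4)→21·(4−24)≡22=w; y(24)→21·(24−24)≡0=a; l(11)→21·(11−24)≡13=n; n(13)→21·(13−24)≡3=d; s(18)→21·(18−24)≡4=e; f(5)→21·(5−24)≡17=r (all mod 26).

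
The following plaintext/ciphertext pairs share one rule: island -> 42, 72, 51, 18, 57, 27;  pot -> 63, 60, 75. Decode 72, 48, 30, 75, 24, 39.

sketch

Each letter becomes 3×(its alphabet position, a=1..z=26) + 15.
Decoding 72, 48, 30, 75, 24, 39: 72→(72−15)÷3=19=s, 48→(48−15)÷3=11=k, 30→(30−15)÷3=5=e, 75→(75−15)÷3=20=t, 24→(24−15)÷3=3=c, 39→(39−15)÷3=8=h.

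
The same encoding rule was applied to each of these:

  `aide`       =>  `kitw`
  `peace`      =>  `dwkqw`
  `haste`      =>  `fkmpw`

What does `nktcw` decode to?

badge

Treating letters as 0–25, the rule is x ↦ 3x + 10 (mod 26).
Decoding nktcw: n(13)→9·(13−10)≡1=b; k(10)→9·(10−10)≡0=a; t(19)→9·(19−10)≡3=d; c(2)→9·(2−10)≡6=g; w(22)→9·(22−10)≡4=e (all mod 26).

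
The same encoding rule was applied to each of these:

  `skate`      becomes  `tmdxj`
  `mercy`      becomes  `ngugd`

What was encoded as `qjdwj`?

In skate: s→t is +1, k→m is +2, a→d is +3, t→x is +4 — the shift increases by 1 each position. The shift increases by 1 at each position, starting from +1: 1, 2, 3, ….
Reversing it on qjdwj: q−1=p, j−2=h, d−3=a, w−4=s, j−5=e.

phase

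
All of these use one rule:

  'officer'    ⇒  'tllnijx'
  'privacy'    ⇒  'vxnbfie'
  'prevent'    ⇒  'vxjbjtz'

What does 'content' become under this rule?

ittzjtz

The shift depends on letter class: consonant f→l is +6, but vowel o→t is +5. Two shifts are in play — +5 for a/e/i/o/u, +6 for every other letter.
On content: c(cons)+6=i, o(vowel)+5=t, n(cons)+6=t, t(cons)+6=z, e(vowel)+5=j, n(cons)+6=t, t(cons)+6=z.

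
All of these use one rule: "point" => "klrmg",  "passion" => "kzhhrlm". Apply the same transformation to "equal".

Each pair mirrors across the alphabet (p↔k, o↔l, i↔r): positions sum to 25. This is the alphabet-reversal cipher (Atbash): a becomes z, b becomes y, etc.
For equal: e↔v, q↔j, u↔f, a↔z, l↔o.

vjfzo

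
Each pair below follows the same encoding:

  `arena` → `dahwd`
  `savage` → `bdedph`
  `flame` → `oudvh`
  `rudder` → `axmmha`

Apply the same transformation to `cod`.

The shift depends on letter class: consonant r→a is +9, but vowel a→d is +3. Vowels shift forward by 3 and consonants shift forward by 9.
On cod: c(cons)+9=l, o(vowel)+3=r, d(cons)+9=m.

lrm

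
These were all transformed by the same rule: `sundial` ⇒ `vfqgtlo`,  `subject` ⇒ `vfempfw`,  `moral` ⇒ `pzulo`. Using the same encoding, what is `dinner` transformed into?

gtqqpu

The rule splits by letter class: vowels +11, consonants +3.
For dinner: d(cons)+3=g, i(vowel)+11=t, n(cons)+3=q, n(cons)+3=q, e(vowel)+11=p, r(cons)+3=u.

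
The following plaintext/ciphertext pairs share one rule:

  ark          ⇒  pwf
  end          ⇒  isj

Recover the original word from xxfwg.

brass

The output letters match the input read backwards, each shifted +5: ark reversed is kra. Two steps: reverse the string, then apply a Caesar shift of +5.
Decoding xxfwg: shift back: x−5=s, x−5=s, f−5=a, w−5=r, g−5=b → ssarb; then reverse → brass.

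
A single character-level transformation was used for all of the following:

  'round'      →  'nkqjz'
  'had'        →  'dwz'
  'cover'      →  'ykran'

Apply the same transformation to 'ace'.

wya

This is a Caesar cipher with shift 22.
On ace: a+22=w, c+22=y, e+22=a.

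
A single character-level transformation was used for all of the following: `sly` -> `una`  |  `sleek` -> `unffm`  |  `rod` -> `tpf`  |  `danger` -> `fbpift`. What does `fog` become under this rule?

hpi

The rule splits by letter class: vowels +1, consonants +2.
On fog: f(cons)+2=h, o(vowel)+1=p, g(cons)+2=i.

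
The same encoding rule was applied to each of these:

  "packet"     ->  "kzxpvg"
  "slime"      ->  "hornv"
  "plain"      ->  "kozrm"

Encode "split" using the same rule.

Each pair mirrors across the alphabet (p↔k, a↔z, c↔x): positions sum to 25. Letters are reflected about the middle of the alphabet (position → 25−position): Atbash.
For split: s↔h, p↔k, l↔o, i↔r, t↔g.

hkorg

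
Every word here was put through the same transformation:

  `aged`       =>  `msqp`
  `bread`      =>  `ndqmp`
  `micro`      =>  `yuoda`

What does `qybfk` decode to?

This is a Caesar cipher with shift 12.
Reversing it on qybfk: q−12=e, y−12=m, b−12=p, f−12=t, k−12=y.

empty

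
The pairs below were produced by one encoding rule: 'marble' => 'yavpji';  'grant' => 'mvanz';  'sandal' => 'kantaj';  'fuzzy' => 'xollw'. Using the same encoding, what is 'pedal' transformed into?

ritaj

m(12)→y(24) and a(0)→a(0) fit y≡15x+0 (mod 26); the inverse of 15 mod 26 is 7. Each letter's alphabet position (a=0..z=25) is mapped through 15·x+0 mod 26 — an affine cipher.
Applying it to pedal: p(15)→15·15+0≡17=r; e(4)→15·4+0≡8=i; d(3)→15·3+0≡19=t; a(0)→15·0+0≡0=a; l(11)→15·11+0≡9=j (all mod 26).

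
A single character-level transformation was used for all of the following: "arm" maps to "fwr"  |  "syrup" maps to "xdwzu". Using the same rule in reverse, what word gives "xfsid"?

sandy

Compare letters: a→f is +5, r→w is +5, m→r is +5 — a constant shift. Every letter moves 5 places later in the alphabet, wrapping around z→a.
Undoing it on xfsid: x−5=s, f−5=a, s−5=n, i−5=d, d−5=y.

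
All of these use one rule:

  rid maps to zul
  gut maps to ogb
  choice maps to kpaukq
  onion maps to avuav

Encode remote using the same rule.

zquabq

Two shifts are in play — +12 for a/e/i/o/u, +8 for every other letter.
For remote: r(cons)+8=z, e(vowel)+12=q, m(cons)+8=u, o(vowel)+12=a, t(cons)+8=b, e(vowel)+12=q.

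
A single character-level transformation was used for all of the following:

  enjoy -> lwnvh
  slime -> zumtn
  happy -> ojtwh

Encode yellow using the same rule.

The shifts repeat in a cycle of length 3: positions 0,1,… shift by +7, +9, +4, then the pattern repeats.
On yellow: y+7=f, e+9=n, l+4=p, l+7=s, o+9=x, w+4=a.

fnpsxa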